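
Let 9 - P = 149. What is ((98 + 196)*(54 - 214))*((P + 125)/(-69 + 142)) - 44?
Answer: 702388/73 ≈ 9621.8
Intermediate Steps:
P = -140 (P = 9 - 1*149 = 9 - 149 = -140)
((98 + 196)*(54 - 214))*((P + 125)/(-69 + 142)) - 44 = ((98 + 196)*(54 - 214))*((-140 + 125)/(-69 + 142)) - 44 = (294*(-160))*(-15/73) - 44 = -(-705600)/73 - 44 = -47040*(-15/73) - 44 = 705600/73 - 44 = 702388/73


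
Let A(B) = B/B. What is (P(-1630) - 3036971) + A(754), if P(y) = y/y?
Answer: -3036969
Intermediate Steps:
A(B) = 1
P(y) = 1
(P(-1630) - 3036971) + A(754) = (1 - 3036971) + 1 = -3036970 + 1 = -3036969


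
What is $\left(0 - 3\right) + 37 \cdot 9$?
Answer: $330$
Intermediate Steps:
$\left(0 - 3\right) + 37 \cdot 9 = \left(0 - 3\right) + 333 = -3 + 333 = 330$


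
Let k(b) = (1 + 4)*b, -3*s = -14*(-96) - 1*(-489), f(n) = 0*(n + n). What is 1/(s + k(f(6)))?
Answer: -1/611 ≈ -0.0016367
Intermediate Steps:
f(n) = 0 (f(n) = 0*(2*n) = 0)
s = -611 (s = -(-14*(-96) - 1*(-489))/3 = -(1344 + 489)/3 = -1/3*1833 = -611)
k(b) = 5*b
1/(s + k(f(6))) = 1/(-611 + 5*0) = 1/(-611 + 0) = 1/(-611) = -1/611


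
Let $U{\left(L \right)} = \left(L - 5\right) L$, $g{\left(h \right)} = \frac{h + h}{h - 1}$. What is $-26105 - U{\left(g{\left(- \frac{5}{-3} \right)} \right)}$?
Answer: $-26105$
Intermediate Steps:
$g{\left(h \right)} = \frac{2 h}{-1 + h}$
$U{\left(L \right)} = L \left(-5 + L\right)$ ($U{\left(L \right)} = \left(-5 + L\right) L = L \left(-5 + L\right)$)
$-26105 - U{\left(g{\left(- \frac{5}{-3} \right)} \right)} = -26105 - \frac{2 \left(- \frac{5}{-3}\right)}{-1 - \frac{5}{-3}} \left(-5 + \frac{2 \left(- \frac{5}{-3}\right)}{-1 - \frac{5}{-3}}\right) = -26105 - \frac{2 \left(\left(-5\right) \left(- \frac{1}{3}\right)\right)}{-1 - - \frac{5}{3}} \left(-5 + \frac{2 \left(\left(-5\right) \left(- \frac{1}{3}\right)\right)}{-1 - - \frac{5}{3}}\right) = -26105 - 2 \cdot \frac{5}{3} \frac{1}{-1 + \frac{5}{3}} \left(-5 + 2 \cdot \frac{5}{3} \frac{1}{-1 + \frac{5}{3}}\right) = -26105 - 2 \cdot \frac{5}{3} \frac{1}{\frac{2}{3}} \left(-5 + 2 \cdot \frac{5}{3} \frac{1}{\frac{2}{3}}\right) = -26105 - 2 \cdot \frac{5}{3} \cdot \frac{3}{2} \left(-5 + 2 \cdot \frac{5}{3} \cdot \frac{3}{2}\right) = -26105 - 5 \left(-5 + 5\right) = -26105 - 5 \cdot 0 = -26105 - 0 = -26105 + 0 = -26105$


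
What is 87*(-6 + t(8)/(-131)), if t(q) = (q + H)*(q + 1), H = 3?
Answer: -76995/131 ≈ -587.75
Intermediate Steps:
t(q) = (1 + q)*(3 + q) (t(q) = (q + 3)*(q + 1) = (3 + q)*(1 + q) = (1 + q)*(3 + q))
87*(-6 + t(8)/(-131)) = 87*(-6 + (3 + 8**2 + 4*8)/(-131)) = 87*(-6 + (3 + 64 + 32)*(-1/131)) = 87*(-6 + 99*(-1/131)) = 87*(-6 - 99/131) = 87*(-885/131) = -76995/131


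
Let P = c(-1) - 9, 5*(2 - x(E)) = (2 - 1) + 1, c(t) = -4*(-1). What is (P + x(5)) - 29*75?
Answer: -10892/5 ≈ -2178.4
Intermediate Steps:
c(t) = 4
x(E) = 8/5 (x(E) = 2 - ((2 - 1) + 1)/5 = 2 - (1 + 1)/5 = 2 - 1/5*2 = 2 - 2/5 = 8/5)
P = -5 (P = 4 - 9 = -5)
(P + x(5)) - 29*75 = (-5 + 8/5) - 29*75 = -17/5 - 2175 = -10892/5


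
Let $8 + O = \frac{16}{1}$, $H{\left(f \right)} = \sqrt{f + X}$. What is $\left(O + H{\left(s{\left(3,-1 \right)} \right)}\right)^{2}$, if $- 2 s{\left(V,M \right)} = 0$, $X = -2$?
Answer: $\left(8 + i \sqrt{2}\right)^{2} \approx 62.0 + 22.627 i$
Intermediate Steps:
$s{\left(V,M \right)} = 0$ ($s{\left(V,M \right)} = \left(- \frac{1}{2}\right) 0 = 0$)
$H{\left(f \right)} = \sqrt{-2 + f}$ ($H{\left(f \right)} = \sqrt{f - 2} = \sqrt{-2 + f}$)
$O = 8$ ($O = -8 + \frac{16}{1} = -8 + 16 \cdot 1 = -8 + 16 = 8$)
$\left(O + H{\left(s{\left(3,-1 \right)} \right)}\right)^{2} = \left(8 + \sqrt{-2 + 0}\right)^{2} = \left(8 + \sqrt{-2}\right)^{2} = \left(8 + i \sqrt{2}\right)^{2}$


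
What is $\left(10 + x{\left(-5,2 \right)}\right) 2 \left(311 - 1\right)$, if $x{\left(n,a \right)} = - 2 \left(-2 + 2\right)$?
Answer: $6200$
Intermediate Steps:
$x{\left(n,a \right)} = 0$ ($x{\left(n,a \right)} = \left(-2\right) 0 = 0$)
$\left(10 + x{\left(-5,2 \right)}\right) 2 \left(311 - 1\right) = \left(10 + 0\right) 2 \left(311 - 1\right) = 10 \cdot 2 \cdot 310 = 20 \cdot 310 = 6200$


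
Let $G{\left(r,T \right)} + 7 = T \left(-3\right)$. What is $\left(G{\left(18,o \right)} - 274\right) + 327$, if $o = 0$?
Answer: $46$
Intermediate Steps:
$G{\left(r,T \right)} = -7 - 3 T$ ($G{\left(r,T \right)} = -7 + T \left(-3\right) = -7 - 3 T$)
$\left(G{\left(18,o \right)} - 274\right) + 327 = \left(\left(-7 - 0\right) - 274\right) + 327 = \left(\left(-7 + 0\right) - 274\right) + 327 = \left(-7 - 274\right) + 327 = -281 + 327 = 46$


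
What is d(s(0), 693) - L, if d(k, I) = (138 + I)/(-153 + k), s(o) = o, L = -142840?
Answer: 7284563/51 ≈ 1.4283e+5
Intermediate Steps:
d(k, I) = (138 + I)/(-153 + k)
d(s(0), 693) - L = (138 + 693)/(-153 + 0) - 1*(-142840) = 831/(-153) + 142840 = -1/153*831 + 142840 = -277/51 + 142840 = 7284563/51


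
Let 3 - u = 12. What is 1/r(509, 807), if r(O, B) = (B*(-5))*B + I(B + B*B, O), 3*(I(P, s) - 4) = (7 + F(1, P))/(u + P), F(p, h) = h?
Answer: -1956141/6369665873918 ≈ -3.0710e-7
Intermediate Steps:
u = -9 (u = 3 - 1*12 = 3 - 12 = -9)
I(P, s) = 4 + (7 + P)/(3*(-9 + P)) (I(P, s) = 4 + ((7 + P)/(-9 + P))/3 = 4 + (7 + P)/(3*(-9 + P)))
r(O, B) = -5*B² + (-101 + 13*B + 13*B²)/(3*(-9 + B + B²)) (r(O, B) = (B*(-5))*B + (-101 + 13*(B + B*B))/(3*(-9 + (B + B*B))) = (-5*B)*B + (-101 + 13*(B + B²))/(3*(-9 + (B + B²))) = -5*B² + (-101 + (13*B + 13*B²))/(3*(-9 + B + B²)) = -5*B² + (-101 + 13*B + 13*B²)/(3*(-9 + B + B²)))
1/r(509, 807) = 1/((-101 + 13*807*(1 + 807) + 15*807²*(9 - 1*807*(1 + 807)))/(3*(-9 + 807*(1 + 807)))) = 1/((-101 + 13*807*808 + 15*651249*(9 - 1*807*808))/(3*(-9 + 807*808))) = 1/((-101 + 8476728 + 15*651249*(9 - 652056))/(3*(-9 + 652056))) = 1/((⅓)*(-101 + 8476728 + 15*651249*(-652047))/652047) = 1/((⅓)*(1/652047)*(-101 + 8476728 - 6369674350545)) = 1/((⅓)*(1/652047)*(-6369665873918)) = 1/(-6369665873918/1956141) = -1956141/6369665873918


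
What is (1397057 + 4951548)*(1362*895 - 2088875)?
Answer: -5522556260425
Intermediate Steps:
(1397057 + 4951548)*(1362*895 - 2088875) = 6348605*(1218990 - 2088875) = 6348605*(-869885) = -5522556260425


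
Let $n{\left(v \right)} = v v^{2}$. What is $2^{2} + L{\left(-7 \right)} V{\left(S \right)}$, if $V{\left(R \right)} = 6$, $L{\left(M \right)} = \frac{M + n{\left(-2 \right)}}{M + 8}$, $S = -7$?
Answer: $-86$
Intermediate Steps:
$n{\left(v \right)} = v^{3}$
$L{\left(M \right)} = \frac{-8 + M}{8 + M}$ ($L{\left(M \right)} = \frac{M + \left(-2\right)^{3}}{M + 8} = \frac{M - 8}{8 + M} = \frac{-8 + M}{8 + M}$)
$2^{2} + L{\left(-7 \right)} V{\left(S \right)} = 2^{2} + \frac{-8 - 7}{8 - 7} \cdot 6 = 4 + 1^{-1} \left(-15\right) 6 = 4 + 1 \left(-15\right) 6 = 4 - 90 = -86$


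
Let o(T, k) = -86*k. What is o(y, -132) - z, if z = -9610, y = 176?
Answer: 20962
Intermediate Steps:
o(y, -132) - z = -86*(-132) - 1*(-9610) = 11352 + 9610 = 20962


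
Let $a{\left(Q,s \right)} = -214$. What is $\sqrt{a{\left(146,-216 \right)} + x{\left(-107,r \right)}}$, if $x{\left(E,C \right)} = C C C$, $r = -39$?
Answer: $i \sqrt{59533} \approx 243.99 i$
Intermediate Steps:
$x{\left(E,C \right)} = C^{3}$ ($x{\left(E,C \right)} = C^{2} C = C^{3}$)
$\sqrt{a{\left(146,-216 \right)} + x{\left(-107,r \right)}} = \sqrt{-214 + \left(-39\right)^{3}} = \sqrt{-214 - 59319} = \sqrt{-59533} = i \sqrt{59533}$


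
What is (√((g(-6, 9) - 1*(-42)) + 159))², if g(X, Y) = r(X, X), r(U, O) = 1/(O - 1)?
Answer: 1406/7 ≈ 200.86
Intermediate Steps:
r(U, O) = 1/(-1 + O)
g(X, Y) = 1/(-1 + X)
(√((g(-6, 9) - 1*(-42)) + 159))² = (√((1/(-1 - 6) - 1*(-42)) + 159))² = (√((1/(-7) + 42) + 159))² = (√((-⅐ + 42) + 159))² = (√(293/7 + 159))² = (√(1406/7))² = (√9842/7)² = 1406/7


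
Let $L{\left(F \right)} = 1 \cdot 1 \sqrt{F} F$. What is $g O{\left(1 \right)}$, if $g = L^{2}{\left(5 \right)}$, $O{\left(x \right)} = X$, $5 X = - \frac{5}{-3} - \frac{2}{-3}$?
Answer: $\frac{175}{3} \approx 58.333$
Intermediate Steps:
$X = \frac{7}{15}$ ($X = \frac{- \frac{5}{-3} - \frac{2}{-3}}{5} = \frac{\left(-5\right) \left(- \frac{1}{3}\right) - - \frac{2}{3}}{5} = \frac{\frac{5}{3} + \frac{2}{3}}{5} = \frac{1}{5} \cdot \frac{7}{3} = \frac{7}{15} \approx 0.46667$)
$O{\left(x \right)} = \frac{7}{15}$
$L{\left(F \right)} = F^{\frac{3}{2}}$ ($L{\left(F \right)} = 1 \sqrt{F} F = \sqrt{F} F = F^{\frac{3}{2}}$)
$g = 125$ ($g = \left(5^{\frac{3}{2}}\right)^{2} = \left(5 \sqrt{5}\right)^{2} = 125$)
$g O{\left(1 \right)} = 125 \cdot \frac{7}{15} = \frac{175}{3}$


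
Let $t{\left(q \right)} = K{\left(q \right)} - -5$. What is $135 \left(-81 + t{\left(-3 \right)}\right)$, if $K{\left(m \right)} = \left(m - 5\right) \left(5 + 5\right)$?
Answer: $-21060$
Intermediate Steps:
$K{\left(m \right)} = -50 + 10 m$ ($K{\left(m \right)} = \left(-5 + m\right) 10 = -50 + 10 m$)
$t{\left(q \right)} = -45 + 10 q$ ($t{\left(q \right)} = \left(-50 + 10 q\right) - -5 = \left(-50 + 10 q\right) + 5 = -45 + 10 q$)
$135 \left(-81 + t{\left(-3 \right)}\right) = 135 \left(-81 + \left(-45 + 10 \left(-3\right)\right)\right) = 135 \left(-81 - 75\right) = 135 \left(-156\right) = -21060$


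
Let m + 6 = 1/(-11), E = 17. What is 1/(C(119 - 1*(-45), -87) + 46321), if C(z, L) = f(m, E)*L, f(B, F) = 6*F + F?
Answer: 1/35968 ≈ 2.7802e-5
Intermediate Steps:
m = -67/11 (m = -6 + 1/(-11) = -6 - 1/11 = -67/11 ≈ -6.0909)
f(B, F) = 7*F
C(z, L) = 119*L (C(z, L) = (7*17)*L = 119*L)
1/(C(119 - 1*(-45), -87) + 46321) = 1/(119*(-87) + 46321) = 1/(-10353 + 46321) = 1/35968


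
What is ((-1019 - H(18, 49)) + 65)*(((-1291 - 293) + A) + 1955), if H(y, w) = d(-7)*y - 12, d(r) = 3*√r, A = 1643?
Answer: -1897188 - 108756*I*√7 ≈ -1.8972e+6 - 2.8774e+5*I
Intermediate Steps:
H(y, w) = -12 + 3*I*y*√7 (H(y, w) = (3*√(-7))*y - 12 = (3*(I*√7))*y - 12 = (3*I*√7)*y - 12 = 3*I*y*√7 - 12 = -12 + 3*I*y*√7)
((-1019 - H(18, 49)) + 65)*(((-1291 - 293) + A) + 1955) = ((-1019 - (-12 + 3*I*18*√7)) + 65)*(((-1291 - 293) + 1643) + 1955) = ((-1019 - (-12 + 54*I*√7)) + 65)*((-1584 + 1643) + 1955) = ((-1019 + (12 - 54*I*√7)) + 65)*(59 + 1955) = ((-1007 - 54*I*√7) + 65)*2014 = (-942 - 54*I*√7)*2014 = -1897188 - 108756*I*√7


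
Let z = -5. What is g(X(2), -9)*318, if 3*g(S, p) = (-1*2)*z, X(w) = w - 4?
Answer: 1060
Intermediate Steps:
X(w) = -4 + w
g(S, p) = 10/3 (g(S, p) = (-1*2*(-5))/3 = (-2*(-5))/3 = (⅓)*10 = 10/3)
g(X(2), -9)*318 = (10/3)*318 = 1060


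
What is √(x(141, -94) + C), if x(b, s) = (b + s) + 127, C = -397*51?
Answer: I*√20073 ≈ 141.68*I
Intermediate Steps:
C = -20247
x(b, s) = 127 + b + s
√(x(141, -94) + C) = √((127 + 141 - 94) - 20247) = √(174 - 20247) = √(-20073) = I*√20073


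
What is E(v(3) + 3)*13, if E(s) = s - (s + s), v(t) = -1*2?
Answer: -13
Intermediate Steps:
v(t) = -2
E(s) = -s (E(s) = s - 2*s = -s)
E(v(3) + 3)*13 = -(-2 + 3)*13 = -1*1*13 = -1*13 = -13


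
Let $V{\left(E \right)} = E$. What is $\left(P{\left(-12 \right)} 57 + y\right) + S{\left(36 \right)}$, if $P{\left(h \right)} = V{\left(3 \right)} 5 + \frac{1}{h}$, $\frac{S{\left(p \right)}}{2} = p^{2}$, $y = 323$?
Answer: $\frac{15061}{4} \approx 3765.3$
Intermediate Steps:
$S{\left(p \right)} = 2 p^{2}$
$P{\left(h \right)} = 15 + \frac{1}{h}$ ($P{\left(h \right)} = 3 \cdot 5 + \frac{1}{h} = 15 + \frac{1}{h}$)
$\left(P{\left(-12 \right)} 57 + y\right) + S{\left(36 \right)} = \left(\left(15 + \frac{1}{-12}\right) 57 + 323\right) + 2 \cdot 36^{2} = \left(\left(15 - \frac{1}{12}\right) 57 + 323\right) + 2 \cdot 1296 = \left(\frac{179}{12} \cdot 57 + 323\right) + 2592 = \left(\frac{3401}{4} + 323\right) + 2592 = \frac{4693}{4} + 2592 = \frac{15061}{4}$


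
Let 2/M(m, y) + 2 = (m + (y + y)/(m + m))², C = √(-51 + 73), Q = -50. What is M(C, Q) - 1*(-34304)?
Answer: 6346251/185 ≈ 34304.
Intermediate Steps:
C = √22 ≈ 4.6904
M(m, y) = 2/(-2 + (m + y/m)²) (M(m, y) = 2/(-2 + (m + (y + y)/(m + m))²) = 2/(-2 + (m + (2*y)/((2*m)))²) = 2/(-2 + (m + (2*y)*(1/(2*m)))²) = 2/(-2 + (m + y/m)²))
M(C, Q) - 1*(-34304) = -2*(√22)²/(-(-50 + (√22)²)² + 2*(√22)²) - 1*(-34304) = -2*22/(-(-50 + 22)² + 2*22) + 34304 = -2*22/(-1*(-28)² + 44) + 34304 = -2*22/(-1*784 + 44) + 34304 = -2*22/(-784 + 44) + 34304 = -2*22/(-740) + 34304 = -2*22*(-1/740) + 34304 = 11/185 + 34304 = 6346251/185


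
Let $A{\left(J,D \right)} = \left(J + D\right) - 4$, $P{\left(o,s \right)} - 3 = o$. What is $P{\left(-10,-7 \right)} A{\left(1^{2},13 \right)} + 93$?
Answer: $23$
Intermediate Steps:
$P{\left(o,s \right)} = 3 + o$
$A{\left(J,D \right)} = -4 + D + J$ ($A{\left(J,D \right)} = \left(D + J\right) - 4 = -4 + D + J$)
$P{\left(-10,-7 \right)} A{\left(1^{2},13 \right)} + 93 = \left(3 - 10\right) \left(-4 + 13 + 1^{2}\right) + 93 = - 7 \left(-4 + 13 + 1\right) + 93 = \left(-7\right) 10 + 93 = -70 + 93 = 23$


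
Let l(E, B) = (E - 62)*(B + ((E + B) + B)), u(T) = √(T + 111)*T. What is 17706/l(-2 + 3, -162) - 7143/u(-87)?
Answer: 17706/29585 + 2381*√6/348 ≈ 17.358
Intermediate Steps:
u(T) = T*√(111 + T) (u(T) = √(111 + T)*T = T*√(111 + T))
l(E, B) = (-62 + E)*(E + 3*B) (l(E, B) = (-62 + E)*(B + ((B + E) + B)) = (-62 + E)*(B + (E + 2*B)) = (-62 + E)*(E + 3*B))
17706/l(-2 + 3, -162) - 7143/u(-87) = 17706/((-2 + 3)² - 186*(-162) - 62*(-2 + 3) + 3*(-162)*(-2 + 3)) - 7143*(-1/(87*√(111 - 87))) = 17706/(1² + 30132 - 62*1 + 3*(-162)*1) - 7143*(-√6/1044) = 17706/(1 + 30132 - 62 - 486) - 7143*(-√6/1044) = 17706/29585 - 7143*(-√6/1044) = 17706*(1/29585) - (-2381)*√6/348 = 17706/29585 + 2381*√6/348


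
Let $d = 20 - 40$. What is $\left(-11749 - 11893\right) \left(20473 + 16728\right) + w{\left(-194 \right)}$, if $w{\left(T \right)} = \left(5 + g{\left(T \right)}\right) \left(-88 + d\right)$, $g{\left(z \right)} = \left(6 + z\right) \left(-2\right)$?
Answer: $-879547190$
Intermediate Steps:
$g{\left(z \right)} = -12 - 2 z$
$d = -20$ ($d = 20 - 40 = -20$)
$w{\left(T \right)} = 756 + 216 T$ ($w{\left(T \right)} = \left(5 - \left(12 + 2 T\right)\right) \left(-88 - 20\right) = \left(-7 - 2 T\right) \left(-108\right) = 756 + 216 T$)
$\left(-11749 - 11893\right) \left(20473 + 16728\right) + w{\left(-194 \right)} = \left(-11749 - 11893\right) \left(20473 + 16728\right) + \left(756 + 216 \left(-194\right)\right) = \left(-23642\right) 37201 + \left(756 - 41904\right) = -879506042 - 41148 = -879547190$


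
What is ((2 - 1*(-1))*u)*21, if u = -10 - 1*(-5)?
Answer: -315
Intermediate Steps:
u = -5 (u = -10 + 5 = -5)
((2 - 1*(-1))*u)*21 = ((2 - 1*(-1))*(-5))*21 = ((2 + 1)*(-5))*21 = (3*(-5))*21 = -15*21 = -315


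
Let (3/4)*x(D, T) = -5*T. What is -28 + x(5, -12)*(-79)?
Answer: -6348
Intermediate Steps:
x(D, T) = -20*T/3 (x(D, T) = 4*(-5*T)/3 = -20*T/3)
-28 + x(5, -12)*(-79) = -28 - 20/3*(-12)*(-79) = -28 + 80*(-79) = -28 - 6320 = -6348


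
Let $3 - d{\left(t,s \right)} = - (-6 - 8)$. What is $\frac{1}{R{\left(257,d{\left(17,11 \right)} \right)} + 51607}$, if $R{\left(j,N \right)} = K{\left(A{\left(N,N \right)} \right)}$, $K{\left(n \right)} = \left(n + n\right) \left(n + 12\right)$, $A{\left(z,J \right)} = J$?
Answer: $\frac{1}{51585} \approx 1.9385 \cdot 10^{-5}$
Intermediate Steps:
$K{\left(n \right)} = 2 n \left(12 + n\right)$
$d{\left(t,s \right)} = -11$ ($d{\left(t,s \right)} = 3 - - (-6 - 8) = 3 - \left(-1\right) \left(-14\right) = 3 - 14 = -11$)
$R{\left(j,N \right)} = 2 N \left(12 + N\right)$
$\frac{1}{R{\left(257,d{\left(17,11 \right)} \right)} + 51607} = \frac{1}{2 \left(-11\right) \left(12 - 11\right) + 51607} = \frac{1}{2 \left(-11\right) 1 + 51607} = \frac{1}{-22 + 51607} = \frac{1}{51585}$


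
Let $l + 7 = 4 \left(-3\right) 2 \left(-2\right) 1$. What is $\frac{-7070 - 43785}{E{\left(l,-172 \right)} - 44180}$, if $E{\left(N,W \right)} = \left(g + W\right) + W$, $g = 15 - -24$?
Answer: $\frac{1453}{1271} \approx 1.1432$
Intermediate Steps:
$g = 39$ ($g = 15 + 24 = 39$)
$l = 41$ ($l = -7 + 4 \left(-3\right) 2 \left(-2\right) 1 = -7 + 4 \left(\left(-6\right) \left(-2\right)\right) 1 = -7 + 4 \cdot 12 \cdot 1 = -7 + 48 \cdot 1 = -7 + 48 = 41$)
$E{\left(N,W \right)} = 39 + 2 W$ ($E{\left(N,W \right)} = \left(39 + W\right) + W = 39 + 2 W$)
$\frac{-7070 - 43785}{E{\left(l,-172 \right)} - 44180} = \frac{-7070 - 43785}{\left(39 + 2 \left(-172\right)\right) - 44180} = - \frac{50855}{\left(39 - 344\right) - 44180} = - \frac{50855}{-305 - 44180} = - \frac{50855}{-44485} = \left(-50855\right) \left(- \frac{1}{44485}\right) = \frac{1453}{1271}$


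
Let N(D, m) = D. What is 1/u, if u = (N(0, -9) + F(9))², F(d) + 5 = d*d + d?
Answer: 1/7225 ≈ 0.00013841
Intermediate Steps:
F(d) = -5 + d + d² (F(d) = -5 + (d*d + d) = -5 + (d² + d) = -5 + (d + d²) = -5 + d + d²)
u = 7225 (u = (0 + (-5 + 9 + 9²))² = (0 + (-5 + 9 + 81))² = (0 + 85)² = 85² = 7225)
1/u = 1/7225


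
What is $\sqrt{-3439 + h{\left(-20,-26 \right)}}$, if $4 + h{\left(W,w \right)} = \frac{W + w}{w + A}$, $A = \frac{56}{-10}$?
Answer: $\frac{i \sqrt{21478678}}{79} \approx 58.665 i$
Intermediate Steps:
$A = - \frac{28}{5}$ ($A = 56 \left(- \frac{1}{10}\right) = - \frac{28}{5} \approx -5.6$)
$h{\left(W,w \right)} = -4 + \frac{W + w}{- \frac{28}{5} + w}$ ($h{\left(W,w \right)} = -4 + \frac{W + w}{w - \frac{28}{5}} = -4 + \frac{W + w}{- \frac{28}{5} + w}$)
$\sqrt{-3439 + h{\left(-20,-26 \right)}} = \sqrt{-3439 + \frac{112 - -390 + 5 \left(-20\right)}{-28 + 5 \left(-26\right)}} = \sqrt{-3439 + \frac{112 + 390 - 100}{-28 - 130}} = \sqrt{-3439 + \frac{1}{-158} \cdot 402} = \sqrt{-3439 - \frac{201}{79}} = \sqrt{- \frac{271882}{79}} = \frac{i \sqrt{21478678}}{79}$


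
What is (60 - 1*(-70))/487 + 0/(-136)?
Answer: 130/487 ≈ 0.26694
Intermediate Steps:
(60 - 1*(-70))/487 + 0/(-136) = (60 + 70)*(1/487) + 0*(-1/136) = 130*(1/487) + 0 = 130/487 + 0 = 130/487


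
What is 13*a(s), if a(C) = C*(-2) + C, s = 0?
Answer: 0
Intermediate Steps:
a(C) = -C (a(C) = -2*C + C = -C)
13*a(s) = 13*(-1*0) = 13*0 = 0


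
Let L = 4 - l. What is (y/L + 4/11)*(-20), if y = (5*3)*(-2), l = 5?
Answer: -6680/11 ≈ -607.27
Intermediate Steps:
y = -30 (y = 15*(-2) = -30)
L = -1 (L = 4 - 1*5 = 4 - 5 = -1)
(y/L + 4/11)*(-20) = (-30/(-1) + 4/11)*(-20) = (-30*(-1) + 4*(1/11))*(-20) = (30 + 4/11)*(-20) = (334/11)*(-20) = -6680/11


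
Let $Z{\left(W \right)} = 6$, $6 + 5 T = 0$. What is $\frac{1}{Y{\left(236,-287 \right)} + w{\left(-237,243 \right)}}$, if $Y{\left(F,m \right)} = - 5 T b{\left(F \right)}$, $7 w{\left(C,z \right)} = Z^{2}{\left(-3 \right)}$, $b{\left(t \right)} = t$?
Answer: $\frac{7}{9948} \approx 0.00070366$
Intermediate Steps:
$T = - \frac{6}{5}$ ($T = - \frac{6}{5} + \frac{1}{5} \cdot 0 = - \frac{6}{5} + 0 = - \frac{6}{5} \approx -1.2$)
$w{\left(C,z \right)} = \frac{36}{7}$ ($w{\left(C,z \right)} = \frac{6^{2}}{7} = \frac{1}{7} \cdot 36 = \frac{36}{7}$)
$Y{\left(F,m \right)} = 6 F$ ($Y{\left(F,m \right)} = \left(-5\right) \left(- \frac{6}{5}\right) F = 6 F$)
$\frac{1}{Y{\left(236,-287 \right)} + w{\left(-237,243 \right)}} = \frac{1}{6 \cdot 236 + \frac{36}{7}} = \frac{1}{1416 + \frac{36}{7}} = \frac{1}{\frac{9948}{7}} = \frac{7}{9948}$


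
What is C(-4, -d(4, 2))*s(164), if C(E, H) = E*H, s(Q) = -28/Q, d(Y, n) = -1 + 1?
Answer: 0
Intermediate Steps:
d(Y, n) = 0
C(-4, -d(4, 2))*s(164) = (-(-4)*0)*(-28/164) = (-4*0)*(-28*1/164) = 0*(-7/41) = 0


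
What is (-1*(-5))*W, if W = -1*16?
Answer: -80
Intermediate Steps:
W = -16
(-1*(-5))*W = -1*(-5)*(-16) = 5*(-16) = -80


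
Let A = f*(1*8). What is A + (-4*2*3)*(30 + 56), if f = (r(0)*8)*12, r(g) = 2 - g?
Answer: -528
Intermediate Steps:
f = 192 (f = ((2 - 1*0)*8)*12 = ((2 + 0)*8)*12 = (2*8)*12 = 16*12 = 192)
A = 1536 (A = 192*(1*8) = 192*8 = 1536)
A + (-4*2*3)*(30 + 56) = 1536 + (-4*2*3)*(30 + 56) = 1536 - 8*3*86 = 1536 - 24*86 = 1536 - 2064 = -528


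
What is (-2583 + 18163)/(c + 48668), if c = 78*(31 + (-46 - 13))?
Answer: 3895/11621 ≈ 0.33517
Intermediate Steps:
c = -2184 (c = 78*(31 - 59) = 78*(-28) = -2184)
(-2583 + 18163)/(c + 48668) = (-2583 + 18163)/(-2184 + 48668) = 15580/46484 = 15580*(1/46484) = 3895/11621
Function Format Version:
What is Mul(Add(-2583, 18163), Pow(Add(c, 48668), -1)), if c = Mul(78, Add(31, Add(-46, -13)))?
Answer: Rational(3895, 11621) ≈ 0.33517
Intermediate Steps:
c = -2184 (c = Mul(78, Add(31, -59)) = Mul(78, -28) = -2184)
Mul(Add(-2583, 18163), Pow(Add(c, 48668), -1)) = Mul(Add(-2583, 18163), Pow(Add(-2184, 48668), -1)) = Mul(15580, Pow(46484, -1)) = Mul(15580, Rational(1, 46484)) = Rational(3895, 11621)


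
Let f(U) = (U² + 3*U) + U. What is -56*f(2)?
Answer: -672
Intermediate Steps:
f(U) = U² + 4*U
-56*f(2) = -112*(4 + 2) = -112*6 = -56*12 = -672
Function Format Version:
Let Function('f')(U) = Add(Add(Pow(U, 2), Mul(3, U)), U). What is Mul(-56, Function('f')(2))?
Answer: -672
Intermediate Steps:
Function('f')(U) = Add(Pow(U, 2), Mul(4, U))
Mul(-56, Function('f')(2)) = Mul(-56, Mul(2, Add(4, 2))) = Mul(-56, Mul(2, 6)) = Mul(-56, 12) = -672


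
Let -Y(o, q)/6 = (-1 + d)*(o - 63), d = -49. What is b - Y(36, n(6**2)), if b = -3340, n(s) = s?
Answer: 4760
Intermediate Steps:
Y(o, q) = -18900 + 300*o (Y(o, q) = -6*(-1 - 49)*(o - 63) = -(-300)*(-63 + o) = -6*(3150 - 50*o) = -18900 + 300*o)
b - Y(36, n(6**2)) = -3340 - (-18900 + 300*36) = -3340 - (-18900 + 10800) = -3340 - 1*(-8100) = -3340 + 8100 = 4760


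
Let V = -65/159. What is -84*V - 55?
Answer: -1095/53 ≈ -20.660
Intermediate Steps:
V = -65/159 (V = -65*1/159 = -65/159 ≈ -0.40880)
-84*V - 55 = -84*(-65/159) - 55 = 1820/53 - 55 = -1095/53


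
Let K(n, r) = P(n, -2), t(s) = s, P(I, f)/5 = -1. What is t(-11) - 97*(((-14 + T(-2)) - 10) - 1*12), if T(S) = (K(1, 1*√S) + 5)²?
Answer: 3481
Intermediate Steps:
P(I, f) = -5 (P(I, f) = 5*(-1) = -5)
K(n, r) = -5
T(S) = 0 (T(S) = (-5 + 5)² = 0² = 0)
t(-11) - 97*(((-14 + T(-2)) - 10) - 1*12) = -11 - 97*(((-14 + 0) - 10) - 1*12) = -11 - 97*((-14 - 10) - 12) = -11 - 97*(-24 - 12) = -11 - 97*(-36) = -11 + 3492 = 3481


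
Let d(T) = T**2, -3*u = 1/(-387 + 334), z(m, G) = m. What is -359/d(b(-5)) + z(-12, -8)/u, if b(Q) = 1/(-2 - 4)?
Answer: -14832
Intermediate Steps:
b(Q) = -1/6 (b(Q) = 1/(-6) = -1/6)
u = 1/159 (u = -1/(3*(-387 + 334)) = -1/3/(-53) = -1/3*(-1/53) = 1/159 ≈ 0.0062893)
-359/d(b(-5)) + z(-12, -8)/u = -359/((-1/6)**2) - 12/1/159 = -359/1/36 - 12*159 = -359*36 - 1908 = -12924 - 1908 = -14832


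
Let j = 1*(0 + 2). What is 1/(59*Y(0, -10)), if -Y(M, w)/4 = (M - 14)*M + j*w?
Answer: 1/4720 ≈ 0.00021186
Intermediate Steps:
j = 2 (j = 1*2 = 2)
Y(M, w) = -8*w - 4*M*(-14 + M) (Y(M, w) = -4*((M - 14)*M + 2*w) = -4*((-14 + M)*M + 2*w) = -4*(M*(-14 + M) + 2*w) = -4*(2*w + M*(-14 + M)) = -8*w - 4*M*(-14 + M))
1/(59*Y(0, -10)) = 1/(59*(-8*(-10) - 4*0² + 56*0)) = 1/(59*(80 - 4*0 + 0)) = 1/(59*(80 + 0 + 0)) = 1/(59*80) = 1/4720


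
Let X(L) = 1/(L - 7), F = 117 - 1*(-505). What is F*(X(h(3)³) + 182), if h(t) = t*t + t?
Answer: 194824706/1721 ≈ 1.1320e+5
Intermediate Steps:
h(t) = t + t² (h(t) = t² + t = t + t²)
F = 622 (F = 117 + 505 = 622)
X(L) = 1/(-7 + L)
F*(X(h(3)³) + 182) = 622*(1/(-7 + (3*(1 + 3))³) + 182) = 622*(1/(-7 + (3*4)³) + 182) = 622*(1/(-7 + 12³) + 182) = 622*(1/(-7 + 1728) + 182) = 622*(1/1721 + 182) = 622*(313223/1721) = 194824706/1721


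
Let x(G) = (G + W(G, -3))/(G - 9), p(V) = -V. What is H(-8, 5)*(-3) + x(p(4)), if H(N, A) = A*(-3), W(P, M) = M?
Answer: 592/13 ≈ 45.538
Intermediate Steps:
H(N, A) = -3*A
x(G) = (-3 + G)/(-9 + G) (x(G) = (G - 3)/(G - 9) = (-3 + G)/(-9 + G))
H(-8, 5)*(-3) + x(p(4)) = -3*5*(-3) + (-3 - 1*4)/(-9 - 1*4) = -15*(-3) + (-3 - 4)/(-9 - 4) = 45 - 7/(-13) = 45 - 1/13*(-7) = 45 + 7/13 = 592/13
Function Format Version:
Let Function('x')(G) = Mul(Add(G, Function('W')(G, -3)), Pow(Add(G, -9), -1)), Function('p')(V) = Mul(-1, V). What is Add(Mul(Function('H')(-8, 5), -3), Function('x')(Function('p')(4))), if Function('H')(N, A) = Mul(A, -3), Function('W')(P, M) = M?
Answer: Rational(592, 13) ≈ 45.538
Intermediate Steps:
Function('H')(N, A) = Mul(-3, A)
Function('x')(G) = Mul(Pow(Add(-9, G), -1), Add(-3, G)) (Function('x')(G) = Mul(Add(G, -3), Pow(Add(G, -9), -1)) = Mul(Add(-3, G), Pow(Add(-9, G), -1)) = Mul(Pow(Add(-9, G), -1), Add(-3, G)))
Add(Mul(Function('H')(-8, 5), -3), Function('x')(Function('p')(4))) = Add(Mul(Mul(-3, 5), -3), Mul(Pow(Add(-9, Mul(-1, 4)), -1), Add(-3, Mul(-1, 4)))) = Add(Mul(-15, -3), Mul(Pow(Add(-9, -4), -1), Add(-3, -4))) = Add(45, Mul(Pow(-13, -1), -7)) = Add(45, Mul(Rational(-1, 13), -7)) = Add(45, Rational(7, 13)) = Rational(592, 13)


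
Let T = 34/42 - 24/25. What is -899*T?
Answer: 71021/525 ≈ 135.28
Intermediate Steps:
T = -79/525 (T = 34*(1/42) - 24*1/25 = 17/21 - 24/25 = -79/525 ≈ -0.15048)
-899*T = -899*(-79/525) = 71021/525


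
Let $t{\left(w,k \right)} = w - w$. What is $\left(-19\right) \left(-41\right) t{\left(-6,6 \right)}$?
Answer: $0$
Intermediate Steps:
$t{\left(w,k \right)} = 0$
$\left(-19\right) \left(-41\right) t{\left(-6,6 \right)} = \left(-19\right) \left(-41\right) 0 = 779 \cdot 0 = 0$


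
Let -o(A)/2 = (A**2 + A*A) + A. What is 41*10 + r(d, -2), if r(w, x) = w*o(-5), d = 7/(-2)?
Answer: 725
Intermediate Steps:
d = -7/2 (d = 7*(-1/2) = -7/2 ≈ -3.5000)
o(A) = -4*A**2 - 2*A (o(A) = -2*((A**2 + A*A) + A) = -2*((A**2 + A**2) + A) = -2*(2*A**2 + A) = -2*(A + 2*A**2) = -4*A**2 - 2*A)
r(w, x) = -90*w (r(w, x) = w*(-2*(-5)*(1 + 2*(-5))) = w*(-2*(-5)*(1 - 10)) = w*(-2*(-5)*(-9)) = w*(-90) = -90*w)
41*10 + r(d, -2) = 41*10 - 90*(-7/2) = 410 + 315 = 725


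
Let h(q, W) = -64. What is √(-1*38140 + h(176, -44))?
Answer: 2*I*√9551 ≈ 195.46*I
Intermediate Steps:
√(-1*38140 + h(176, -44)) = √(-1*38140 - 64) = √(-38140 - 64) = √(-38204) = 2*I*√9551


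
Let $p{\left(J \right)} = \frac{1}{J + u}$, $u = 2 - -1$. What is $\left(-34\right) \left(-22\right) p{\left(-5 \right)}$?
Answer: $-374$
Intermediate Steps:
$u = 3$ ($u = 2 + 1 = 3$)
$p{\left(J \right)} = \frac{1}{3 + J}$ ($p{\left(J \right)} = \frac{1}{J + 3} = \frac{1}{3 + J}$)
$\left(-34\right) \left(-22\right) p{\left(-5 \right)} = \frac{\left(-34\right) \left(-22\right)}{3 - 5} = \frac{748}{-2} = 748 \left(- \frac{1}{2}\right) = -374$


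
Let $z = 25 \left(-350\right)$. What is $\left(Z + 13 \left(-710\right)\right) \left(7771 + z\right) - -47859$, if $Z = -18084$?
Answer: $26788265$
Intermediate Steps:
$z = -8750$
$\left(Z + 13 \left(-710\right)\right) \left(7771 + z\right) - -47859 = \left(-18084 + 13 \left(-710\right)\right) \left(7771 - 8750\right) - -47859 = \left(-18084 - 9230\right) \left(-979\right) + 47859 = \left(-27314\right) \left(-979\right) + 47859 = 26740406 + 47859 = 26788265$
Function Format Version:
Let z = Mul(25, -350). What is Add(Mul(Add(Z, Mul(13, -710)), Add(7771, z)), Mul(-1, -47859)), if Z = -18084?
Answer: 26788265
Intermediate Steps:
z = -8750
Add(Mul(Add(Z, Mul(13, -710)), Add(7771, z)), Mul(-1, -47859)) = Add(Mul(Add(-18084, Mul(13, -710)), Add(7771, -8750)), Mul(-1, -47859)) = Add(Mul(Add(-18084, -9230), -979), 47859) = Add(Mul(-27314, -979), 47859) = Add(26740406, 47859) = 26788265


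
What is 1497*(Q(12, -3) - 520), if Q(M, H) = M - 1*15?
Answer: -782931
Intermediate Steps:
Q(M, H) = -15 + M (Q(M, H) = M - 15 = -15 + M)
1497*(Q(12, -3) - 520) = 1497*((-15 + 12) - 520) = 1497*(-3 - 520) = 1497*(-523) = -782931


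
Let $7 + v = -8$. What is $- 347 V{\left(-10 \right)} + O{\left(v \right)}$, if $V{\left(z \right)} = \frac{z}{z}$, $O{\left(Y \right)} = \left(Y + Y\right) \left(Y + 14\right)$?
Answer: $-317$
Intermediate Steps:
$v = -15$ ($v = -7 - 8 = -15$)
$O{\left(Y \right)} = 2 Y \left(14 + Y\right)$
$V{\left(z \right)} = 1$
$- 347 V{\left(-10 \right)} + O{\left(v \right)} = \left(-347\right) 1 + 2 \left(-15\right) \left(14 - 15\right) = -347 + 2 \left(-15\right) \left(-1\right) = -347 + 30 = -317$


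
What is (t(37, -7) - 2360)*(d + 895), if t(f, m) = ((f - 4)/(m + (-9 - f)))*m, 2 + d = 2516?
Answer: -425610241/53 ≈ -8.0304e+6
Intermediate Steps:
d = 2514 (d = -2 + 2516 = 2514)
t(f, m) = m*(-4 + f)/(-9 + m - f) (t(f, m) = ((-4 + f)/(-9 + m - f))*m = m*(-4 + f)/(-9 + m - f))
(t(37, -7) - 2360)*(d + 895) = (-7*(4 - 1*37)/(9 + 37 - 1*(-7)) - 2360)*(2514 + 895) = (-7*(4 - 37)/(9 + 37 + 7) - 2360)*3409 = (-7*(-33)/53 - 2360)*3409 = (-7*1/53*(-33) - 2360)*3409 = (231/53 - 2360)*3409 = -124849/53*3409 = -425610241/53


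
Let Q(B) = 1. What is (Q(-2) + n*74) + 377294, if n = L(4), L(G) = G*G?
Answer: 378479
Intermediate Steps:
L(G) = G²
n = 16 (n = 4² = 16)
(Q(-2) + n*74) + 377294 = (1 + 16*74) + 377294 = (1 + 1184) + 377294 = 1185 + 377294 = 378479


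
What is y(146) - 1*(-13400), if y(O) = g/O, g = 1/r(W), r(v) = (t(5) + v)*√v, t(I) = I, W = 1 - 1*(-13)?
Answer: 13400 + √14/38836 ≈ 13400.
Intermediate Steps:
W = 14 (W = 1 + 13 = 14)
r(v) = √v*(5 + v) (r(v) = (5 + v)*√v = √v*(5 + v))
g = √14/266 (g = 1/(√14*(5 + 14)) = 1/(√14*19) = 1/(19*√14) = √14/266 ≈ 0.014066)
y(O) = √14/(266*O) (y(O) = (√14/266)/O = √14/(266*O))
y(146) - 1*(-13400) = (1/266)*√14/146 - 1*(-13400) = (1/266)*√14*(1/146) + 13400 = √14/38836 + 13400 = 13400 + √14/38836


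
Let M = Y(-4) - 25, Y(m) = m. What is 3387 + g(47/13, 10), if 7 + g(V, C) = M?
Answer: 3351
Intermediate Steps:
M = -29 (M = -4 - 25 = -29)
g(V, C) = -36 (g(V, C) = -7 - 29 = -36)
3387 + g(47/13, 10) = 3387 - 36 = 3351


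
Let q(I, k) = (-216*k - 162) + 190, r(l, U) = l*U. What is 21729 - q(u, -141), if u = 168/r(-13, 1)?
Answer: -8755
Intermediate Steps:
r(l, U) = U*l
u = -168/13 (u = 168/((1*(-13))) = 168/(-13) = 168*(-1/13) = -168/13 ≈ -12.923)
q(I, k) = 28 - 216*k (q(I, k) = (-162 - 216*k) + 190 = 28 - 216*k)
21729 - q(u, -141) = 21729 - (28 - 216*(-141)) = 21729 - (28 + 30456) = 21729 - 1*30484 = 21729 - 30484 = -8755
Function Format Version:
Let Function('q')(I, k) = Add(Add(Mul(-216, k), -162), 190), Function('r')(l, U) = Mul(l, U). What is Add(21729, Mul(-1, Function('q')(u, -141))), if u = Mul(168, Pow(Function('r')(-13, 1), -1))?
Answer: -8755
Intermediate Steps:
Function('r')(l, U) = Mul(U, l)
u = Rational(-168, 13) (u = Mul(168, Pow(Mul(1, -13), -1)) = Mul(168, Pow(-13, -1)) = Mul(168, Rational(-1, 13)) = Rational(-168, 13) ≈ -12.923)
Function('q')(I, k) = Add(28, Mul(-216, k)) (Function('q')(I, k) = Add(Add(-162, Mul(-216, k)), 190) = Add(28, Mul(-216, k)))
Add(21729, Mul(-1, Function('q')(u, -141))) = Add(21729, Mul(-1, Add(28, Mul(-216, -141)))) = Add(21729, Mul(-1, Add(28, 30456))) = Add(21729, Mul(-1, 30484)) = Add(21729, -30484) = -8755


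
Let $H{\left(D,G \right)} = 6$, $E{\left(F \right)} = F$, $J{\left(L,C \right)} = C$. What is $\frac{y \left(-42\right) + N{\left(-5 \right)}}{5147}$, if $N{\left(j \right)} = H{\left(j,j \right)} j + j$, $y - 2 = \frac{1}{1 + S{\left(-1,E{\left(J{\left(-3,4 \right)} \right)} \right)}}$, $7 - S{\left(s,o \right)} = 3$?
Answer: $- \frac{637}{25735} \approx -0.024752$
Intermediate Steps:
$S{\left(s,o \right)} = 4$ ($S{\left(s,o \right)} = 7 - 3 = 4$)
$y = \frac{11}{5}$ ($y = 2 + \frac{1}{1 + 4} = 2 + \frac{1}{5} = \frac{11}{5} \approx 2.2$)
$N{\left(j \right)} = 7 j$ ($N{\left(j \right)} = 6 j + j = 7 j$)
$\frac{y \left(-42\right) + N{\left(-5 \right)}}{5147} = \frac{\frac{11}{5} \left(-42\right) + 7 \left(-5\right)}{5147} = \left(- \frac{462}{5} - 35\right) \frac{1}{5147} = \left(- \frac{637}{5}\right) \frac{1}{5147} = - \frac{637}{25735}$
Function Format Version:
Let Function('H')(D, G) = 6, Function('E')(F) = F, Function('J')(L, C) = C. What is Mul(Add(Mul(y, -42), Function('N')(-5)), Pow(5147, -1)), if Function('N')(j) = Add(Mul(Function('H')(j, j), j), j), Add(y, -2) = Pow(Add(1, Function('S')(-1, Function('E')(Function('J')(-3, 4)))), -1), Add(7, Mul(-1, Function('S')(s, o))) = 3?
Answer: Rational(-637, 25735) ≈ -0.024752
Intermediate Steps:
Function('S')(s, o) = 4 (Function('S')(s, o) = Add(7, Mul(-1, 3)) = Add(7, -3) = 4)
y = Rational(11, 5) (y = Add(2, Pow(Add(1, 4), -1)) = Add(2, Pow(5, -1)) = Add(2, Rational(1, 5)) = Rational(11, 5) ≈ 2.2000)
Function('N')(j) = Mul(7, j) (Function('N')(j) = Add(Mul(6, j), j) = Mul(7, j))
Mul(Add(Mul(y, -42), Function('N')(-5)), Pow(5147, -1)) = Mul(Add(Mul(Rational(11, 5), -42), Mul(7, -5)), Pow(5147, -1)) = Mul(Add(Rational(-462, 5), -35), Rational(1, 5147)) = Mul(Rational(-637, 5), Rational(1, 5147)) = Rational(-637, 25735)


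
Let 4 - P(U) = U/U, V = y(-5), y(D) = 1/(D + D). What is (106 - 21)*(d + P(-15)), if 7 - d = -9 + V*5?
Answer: 3315/2 ≈ 1657.5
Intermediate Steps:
y(D) = 1/(2*D)
V = -1/10 (V = (1/2)/(-5) = (1/2)*(-1/5) = -1/10 ≈ -0.10000)
P(U) = 3 (P(U) = 4 - U/U = 4 - 1*1 = 4 - 1 = 3)
d = 33/2 (d = 7 - (-9 - 1/10*5) = 7 - (-9 - 1/2) = 7 - 1*(-19/2) = 7 + 19/2 = 33/2 ≈ 16.500)
(106 - 21)*(d + P(-15)) = (106 - 21)*(33/2 + 3) = 85*(39/2) = 3315/2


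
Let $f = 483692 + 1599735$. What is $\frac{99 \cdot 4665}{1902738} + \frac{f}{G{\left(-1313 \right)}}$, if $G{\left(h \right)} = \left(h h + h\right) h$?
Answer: $\frac{173439340833959}{717283810197344} \approx 0.2418$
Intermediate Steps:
$f = 2083427$
$G{\left(h \right)} = h \left(h + h^{2}\right)$ ($G{\left(h \right)} = \left(h^{2} + h\right) h = \left(h + h^{2}\right) h = h \left(h + h^{2}\right)$)
$\frac{99 \cdot 4665}{1902738} + \frac{f}{G{\left(-1313 \right)}} = \frac{99 \cdot 4665}{1902738} + \frac{2083427}{\left(-1313\right)^{2} \left(1 - 1313\right)} = 461835 \cdot \frac{1}{1902738} + \frac{2083427}{1723969 \left(-1312\right)} = \frac{153945}{634246} + \frac{2083427}{-2261847328} = \frac{153945}{634246} + 2083427 \left(- \frac{1}{2261847328}\right) = \frac{153945}{634246} - \frac{2083427}{2261847328} = \frac{173439340833959}{717283810197344}$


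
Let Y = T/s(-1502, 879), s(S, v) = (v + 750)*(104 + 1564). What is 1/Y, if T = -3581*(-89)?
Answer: 2717172/318709 ≈ 8.5256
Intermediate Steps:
s(S, v) = 1251000 + 1668*v (s(S, v) = (750 + v)*1668 = 1251000 + 1668*v)
T = 318709
Y = 318709/2717172 (Y = 318709/(1251000 + 1668*879) = 318709/(1251000 + 1466172) = 318709/2717172 ≈ 0.11729)
1/Y = 1/(318709/2717172) = 2717172/318709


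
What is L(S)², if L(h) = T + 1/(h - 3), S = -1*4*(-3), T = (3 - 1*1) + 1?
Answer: 784/81 ≈ 9.6790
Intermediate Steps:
T = 3 (T = (3 - 1) + 1 = 2 + 1 = 3)
S = 12 (S = -4*(-3) = 12)
L(h) = 3 + 1/(-3 + h) (L(h) = 3 + 1/(h - 3) = 3 + 1/(-3 + h))
L(S)² = ((-8 + 3*12)/(-3 + 12))² = ((-8 + 36)/9)² = ((⅑)*28)² = (28/9)² = 784/81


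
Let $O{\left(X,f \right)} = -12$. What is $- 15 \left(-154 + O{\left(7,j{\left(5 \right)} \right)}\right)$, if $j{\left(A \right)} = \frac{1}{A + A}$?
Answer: $2490$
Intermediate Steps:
$j{\left(A \right)} = \frac{1}{2 A}$
$- 15 \left(-154 + O{\left(7,j{\left(5 \right)} \right)}\right) = - 15 \left(-154 - 12\right) = \left(-15\right) \left(-166\right) = 2490$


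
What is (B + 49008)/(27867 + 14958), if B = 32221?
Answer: 81229/42825 ≈ 1.8968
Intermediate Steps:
(B + 49008)/(27867 + 14958) = (32221 + 49008)/(27867 + 14958) = 81229/42825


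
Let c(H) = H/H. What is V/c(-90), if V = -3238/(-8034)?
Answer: 1619/4017 ≈ 0.40304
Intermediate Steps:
V = 1619/4017 (V = -3238*(-1/8034) = 1619/4017 ≈ 0.40304)
c(H) = 1
V/c(-90) = (1619/4017)/1 = (1619/4017)*1 = 1619/4017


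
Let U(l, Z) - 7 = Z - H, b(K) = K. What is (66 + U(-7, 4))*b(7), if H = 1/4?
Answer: 2149/4 ≈ 537.25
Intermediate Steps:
H = 1/4 ≈ 0.25000
U(l, Z) = 27/4 + Z (U(l, Z) = 7 + (Z - 1*1/4) = 7 + (Z - 1/4) = 7 + (-1/4 + Z) = 27/4 + Z)
(66 + U(-7, 4))*b(7) = (66 + (27/4 + 4))*7 = (66 + 43/4)*7 = (307/4)*7 = 2149/4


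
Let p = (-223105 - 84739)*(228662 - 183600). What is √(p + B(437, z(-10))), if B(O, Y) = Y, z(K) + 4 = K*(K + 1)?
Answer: I*√13872066242 ≈ 1.1778e+5*I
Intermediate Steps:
z(K) = -4 + K*(1 + K) (z(K) = -4 + K*(K + 1) = -4 + K*(1 + K))
p = -13872066328 (p = -307844*45062 = -13872066328)
√(p + B(437, z(-10))) = √(-13872066328 + (-4 - 10 + (-10)²)) = √(-13872066328 + (-4 - 10 + 100)) = √(-13872066328 + 86) = √(-13872066242) = I*√13872066242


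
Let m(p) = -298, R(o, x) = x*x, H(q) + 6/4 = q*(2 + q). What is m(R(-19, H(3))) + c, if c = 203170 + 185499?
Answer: 388371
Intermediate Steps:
H(q) = -3/2 + q*(2 + q)
R(o, x) = x²
c = 388669
m(R(-19, H(3))) + c = -298 + 388669 = 388371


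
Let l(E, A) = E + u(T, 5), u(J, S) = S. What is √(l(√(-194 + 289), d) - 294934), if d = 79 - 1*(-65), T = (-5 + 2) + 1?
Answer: √(-294929 + √95) ≈ 543.06*I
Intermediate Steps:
T = -2 (T = -3 + 1 = -2)
d = 144 (d = 79 + 65 = 144)
l(E, A) = 5 + E (l(E, A) = E + 5 = 5 + E)
√(l(√(-194 + 289), d) - 294934) = √((5 + √(-194 + 289)) - 294934) = √((5 + √95) - 294934) = √(-294929 + √95)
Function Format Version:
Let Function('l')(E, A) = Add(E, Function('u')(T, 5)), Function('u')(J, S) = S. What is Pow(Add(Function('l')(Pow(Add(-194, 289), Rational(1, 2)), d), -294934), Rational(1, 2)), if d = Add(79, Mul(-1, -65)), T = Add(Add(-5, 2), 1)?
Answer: Pow(Add(-294929, Pow(95, Rational(1, 2))), Rational(1, 2)) ≈ Mul(543.06, I)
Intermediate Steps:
T = -2 (T = Add(-3, 1) = -2)
d = 144 (d = Add(79, 65) = 144)
Function('l')(E, A) = Add(5, E) (Function('l')(E, A) = Add(E, 5) = Add(5, E))
Pow(Add(Function('l')(Pow(Add(-194, 289), Rational(1, 2)), d), -294934), Rational(1, 2)) = Pow(Add(Add(5, Pow(Add(-194, 289), Rational(1, 2))), -294934), Rational(1, 2)) = Pow(Add(Add(5, Pow(95, Rational(1, 2))), -294934), Rational(1, 2)) = Pow(Add(-294929, Pow(95, Rational(1, 2))), Rational(1, 2))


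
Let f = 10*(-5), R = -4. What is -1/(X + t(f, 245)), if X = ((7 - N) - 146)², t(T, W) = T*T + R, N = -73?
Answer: -1/6852 ≈ -0.00014594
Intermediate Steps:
f = -50
t(T, W) = -4 + T² (t(T, W) = T*T - 4 = T² - 4 = -4 + T²)
X = 4356 (X = ((7 - 1*(-73)) - 146)² = ((7 + 73) - 146)² = (80 - 146)² = (-66)² = 4356)
-1/(X + t(f, 245)) = -1/(4356 + (-4 + (-50)²)) = -1/(4356 + (-4 + 2500)) = -1/(4356 + 2496) = -1/6852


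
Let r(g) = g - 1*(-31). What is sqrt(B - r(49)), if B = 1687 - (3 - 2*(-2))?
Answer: 40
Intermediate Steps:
r(g) = 31 + g (r(g) = g + 31 = 31 + g)
B = 1680 (B = 1687 - (3 + 4) = 1687 - 1*7 = 1687 - 7 = 1680)
sqrt(B - r(49)) = sqrt(1680 - (31 + 49)) = sqrt(1680 - 1*80) = sqrt(1680 - 80) = sqrt(1600) = 40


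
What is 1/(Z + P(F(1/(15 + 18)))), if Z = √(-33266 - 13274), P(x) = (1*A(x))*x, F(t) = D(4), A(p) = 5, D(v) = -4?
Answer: -1/2347 - I*√11635/23470 ≈ -0.00042608 - 0.0045959*I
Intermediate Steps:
F(t) = -4
P(x) = 5*x (P(x) = (1*5)*x = 5*x)
Z = 2*I*√11635 (Z = √(-46540) = 2*I*√11635 ≈ 215.73*I)
1/(Z + P(F(1/(15 + 18)))) = 1/(2*I*√11635 + 5*(-4)) = 1/(2*I*√11635 - 20) = 1/(-20 + 2*I*√11635)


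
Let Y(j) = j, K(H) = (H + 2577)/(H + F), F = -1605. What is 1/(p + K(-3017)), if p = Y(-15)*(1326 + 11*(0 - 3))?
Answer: -2311/44821625 ≈ -5.1560e-5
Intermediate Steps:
K(H) = (2577 + H)/(-1605 + H) (K(H) = (H + 2577)/(H - 1605) = (2577 + H)/(-1605 + H))
p = -19395 (p = -15*(1326 + 11*(0 - 3)) = -15*(1326 + 11*(-3)) = -15*(1326 - 33) = -15*1293 = -19395)
1/(p + K(-3017)) = 1/(-19395 + (2577 - 3017)/(-1605 - 3017)) = 1/(-19395 - 440/(-4622)) = 1/(-19395 - 1/4622*(-440)) = 1/(-19395 + 220/2311) = 1/(-44821625/2311) = -2311/44821625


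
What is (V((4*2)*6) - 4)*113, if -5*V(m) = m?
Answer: -7684/5 ≈ -1536.8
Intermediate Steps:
V(m) = -m/5
(V((4*2)*6) - 4)*113 = (-4*2*6/5 - 4)*113 = (-8*6/5 - 4)*113 = (-⅕*48 - 4)*113 = (-48/5 - 4)*113 = -68/5*113 = -7684/5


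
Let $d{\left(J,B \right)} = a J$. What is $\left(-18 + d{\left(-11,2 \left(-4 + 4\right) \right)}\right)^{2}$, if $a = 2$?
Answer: $1600$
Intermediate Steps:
$d{\left(J,B \right)} = 2 J$
$\left(-18 + d{\left(-11,2 \left(-4 + 4\right) \right)}\right)^{2} = \left(-18 + 2 \left(-11\right)\right)^{2} = \left(-18 - 22\right)^{2} = \left(-40\right)^{2} = 1600$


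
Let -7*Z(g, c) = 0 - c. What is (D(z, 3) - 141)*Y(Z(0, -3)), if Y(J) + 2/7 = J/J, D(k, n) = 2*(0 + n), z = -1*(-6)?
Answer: -675/7 ≈ -96.429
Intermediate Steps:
z = 6
D(k, n) = 2*n
Z(g, c) = c/7 (Z(g, c) = -(0 - c)/7 = -(-1)*c/7 = c/7)
Y(J) = 5/7 (Y(J) = -2/7 + J/J = -2/7 + 1 = 5/7)
(D(z, 3) - 141)*Y(Z(0, -3)) = (2*3 - 141)*(5/7) = (6 - 141)*(5/7) = -135*5/7 = -675/7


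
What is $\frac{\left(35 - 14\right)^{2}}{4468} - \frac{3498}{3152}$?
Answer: $- \frac{1779879}{1760392} \approx -1.0111$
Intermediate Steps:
$\frac{\left(35 - 14\right)^{2}}{4468} - \frac{3498}{3152} = 21^{2} \cdot \frac{1}{4468} - \frac{1749}{1576} = 441 \cdot \frac{1}{4468} - \frac{1749}{1576} = \frac{441}{4468} - \frac{1749}{1576} = - \frac{1779879}{1760392}$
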